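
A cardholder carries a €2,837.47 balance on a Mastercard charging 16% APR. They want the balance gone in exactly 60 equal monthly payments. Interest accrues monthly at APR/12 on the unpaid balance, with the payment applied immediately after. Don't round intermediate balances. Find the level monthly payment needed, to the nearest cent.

Monthly rate r = 16%/12 = 1.33333% = 0.0133333.
Level-payment amortization: P = B₀·r / (1 − (1+r)^(−n)) = 2837.47·0.0133333 / (1 − 1.01333^(−60)).
Denominator 1 − (1+r)^(−60) = 0.548289416.
P = 37.8329 / 0.548289416 ≈ 69.00.

€69.00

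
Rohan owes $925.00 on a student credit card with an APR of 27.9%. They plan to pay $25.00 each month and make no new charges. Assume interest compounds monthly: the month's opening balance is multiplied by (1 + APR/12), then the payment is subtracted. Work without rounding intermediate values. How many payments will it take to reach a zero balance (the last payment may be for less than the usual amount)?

Monthly rate r = 27.9%/12 = 2.325% = 0.02325.
Recurrence: B ← B·(1+r) − $25.00.
Month 1: interest $21.51; balance after payment $921.51.
Month 2: interest $21.43; balance after payment $917.93.
Closed form: n = −ln(1 − rB₀/P)/ln(1+r) = −ln(0.13975)/ln(1.02325) ≈ 85.621, so the balance reaches zero during payment 86.

86 payments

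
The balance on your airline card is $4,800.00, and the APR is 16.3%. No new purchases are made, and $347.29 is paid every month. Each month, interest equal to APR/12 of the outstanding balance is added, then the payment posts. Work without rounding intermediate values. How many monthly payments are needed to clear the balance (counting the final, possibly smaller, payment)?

16 months

Monthly rate r = 16.3%/12 = 1.35833% = 0.0135833.
Recurrence: B ← B·(1+r) − $347.29.
Month 1: interest $65.20; balance after payment $4,517.91.
Month 2: interest $61.37; balance after payment $4,231.99.
Closed form: n = −ln(1 − rB₀/P)/ln(1+r) = −ln(0.81226)/ln(1.01358) ≈ 15.412, so the balance reaches zero during payment 16.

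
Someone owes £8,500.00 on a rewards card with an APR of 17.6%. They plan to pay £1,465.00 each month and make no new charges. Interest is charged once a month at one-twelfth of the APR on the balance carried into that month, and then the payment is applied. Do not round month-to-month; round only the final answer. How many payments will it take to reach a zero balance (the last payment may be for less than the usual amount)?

7 payments

Monthly rate r = 17.6%/12 = 1.46667% = 0.0146667.
Recurrence: B ← B·(1+r) − £1,465.00.
Month 1: interest £124.67; balance after payment £7,159.67.
Month 2: interest £105.01; balance after payment £5,799.68.
Closed form: n = −ln(1 − rB₀/P)/ln(1+r) = −ln(0.9149)/ln(1.01467) ≈ 6.108, so the balance reaches zero during payment 7.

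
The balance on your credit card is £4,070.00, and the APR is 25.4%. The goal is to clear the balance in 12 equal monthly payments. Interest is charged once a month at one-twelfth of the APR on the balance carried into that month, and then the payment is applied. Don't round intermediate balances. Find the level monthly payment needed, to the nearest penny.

Monthly rate r = 25.4%/12 = 2.11667% = 0.0211667.
Level-payment amortization: P = B₀·r / (1 − (1+r)^(−n)) = 4070.00·0.0211667 / (1 − 1.02117^(−12)).
Denominator 1 − (1+r)^(−12) = 0.222249246.
P = 86.1483 / 0.222249246 ≈ 387.62.

£387.62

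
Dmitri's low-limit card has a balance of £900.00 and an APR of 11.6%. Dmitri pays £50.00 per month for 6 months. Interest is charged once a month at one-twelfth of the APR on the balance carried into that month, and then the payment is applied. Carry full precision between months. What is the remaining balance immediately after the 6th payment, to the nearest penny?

£646.13

Monthly rate r = 11.6%/12 = 0.966667% = 0.00966667.
Each month: B ← B·(1+r) − £50.00.
Month 1: interest £8.70; balance after payment £858.70.
Month 2: interest £8.30; balance after payment £817.00.
Month 3: interest £7.90; balance after payment £774.90.
Month 4: interest £7.49; balance after payment £732.39.
Month 5: interest £7.08; balance after payment £689.47.
Month 6: interest £6.66; balance after payment £646.13.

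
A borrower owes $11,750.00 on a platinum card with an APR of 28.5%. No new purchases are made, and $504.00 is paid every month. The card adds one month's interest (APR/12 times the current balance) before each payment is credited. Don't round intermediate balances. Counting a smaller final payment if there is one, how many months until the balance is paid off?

Monthly rate r = 28.5%/12 = 2.375% = 0.02375.
Recurrence: B ← B·(1+r) − $504.00.
Month 1: interest $279.06; balance after payment $11,525.06.
Month 2: interest $273.72; balance after payment $11,294.78.
Closed form: n = −ln(1 − rB₀/P)/ln(1+r) = −ln(0.4463)/ln(1.02375) ≈ 34.370, so the balance reaches zero during payment 35.

35 months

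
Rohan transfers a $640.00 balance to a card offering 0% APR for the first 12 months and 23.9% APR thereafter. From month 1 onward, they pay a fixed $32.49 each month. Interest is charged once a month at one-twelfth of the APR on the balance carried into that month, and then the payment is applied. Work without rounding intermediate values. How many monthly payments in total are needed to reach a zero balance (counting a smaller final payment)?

Promo months 1–12 at r₀ = 0%/12 = 0; months 13+ at r₁ = 23.9%/12 = 0.0199167.
After month 12 (no interest yet): B = $640.00 − 12·$32.49 = $250.12.
Then at r₁ with $32.49/mo: n₂ = −ln(1 − r₁·B/P)/ln(1+r₁) ≈ 8.44 → 9 more payments.

21 months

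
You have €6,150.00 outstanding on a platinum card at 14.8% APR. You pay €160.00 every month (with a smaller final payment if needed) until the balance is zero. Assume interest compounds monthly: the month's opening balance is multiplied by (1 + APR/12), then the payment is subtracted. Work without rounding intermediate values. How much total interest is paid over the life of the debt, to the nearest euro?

€2,238

Monthly rate r = 14.8%/12 = 1.23333% = 0.0123333.
Payoff takes n = ⌈−ln(1 − rB₀/P)/ln(1+r)⌉ = ⌈52.421⌉ = 53 payments; the last is €67.62.
Total paid = 52·€160.00 + €67.62 = €8,387.62.
Total interest = total paid − principal = €8,387.62 − €6,150.00 = €2,237.62.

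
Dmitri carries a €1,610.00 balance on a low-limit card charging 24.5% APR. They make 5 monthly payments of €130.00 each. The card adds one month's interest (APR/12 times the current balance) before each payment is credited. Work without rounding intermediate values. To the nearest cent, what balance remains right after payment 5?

€1,104.11

Monthly rate r = 24.5%/12 = 2.04167% = 0.0204167.
Each month: B ← B·(1+r) − €130.00.
Month 1: interest €32.87; balance after payment €1,512.87.
Month 2: interest €30.89; balance after payment €1,413.76.
Month 3: interest €28.86; balance after payment €1,312.62.
Month 4: interest €26.80; balance after payment €1,209.42.
Month 5: interest €24.69; balance after payment €1,104.11.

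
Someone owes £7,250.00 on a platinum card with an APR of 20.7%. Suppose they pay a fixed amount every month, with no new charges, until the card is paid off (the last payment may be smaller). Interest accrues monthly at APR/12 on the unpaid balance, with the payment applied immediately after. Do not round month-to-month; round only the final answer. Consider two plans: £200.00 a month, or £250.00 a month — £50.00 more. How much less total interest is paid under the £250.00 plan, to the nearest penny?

£1,340.05

Monthly rate r = 20.7%/12 = 1.725% = 0.01725.
At £200.00/mo: n = ⌈−ln(1 − rB₀/P)/ln(1+r)⌉ = 58 payments (last £79.90); total interest = total paid − £7,250.00 = £4,229.90.
At £250.00/mo: 41 payments (last £139.85); total interest £2,889.85.
Interest saved = £4,229.90 − £2,889.85 = £1,340.05.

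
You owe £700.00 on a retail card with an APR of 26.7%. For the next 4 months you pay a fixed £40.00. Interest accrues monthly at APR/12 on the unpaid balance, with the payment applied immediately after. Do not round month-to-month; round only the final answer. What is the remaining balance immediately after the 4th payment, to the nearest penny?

Monthly rate r = 26.7%/12 = 2.225% = 0.02225.
Each month: B ← B·(1+r) − £40.00.
Month 1: interest £15.57; balance after payment £675.58.
Month 2: interest £15.03; balance after payment £650.61.
Month 3: interest £14.48; balance after payment £625.08.
Month 4: interest £13.91; balance after payment £598.99.

£598.99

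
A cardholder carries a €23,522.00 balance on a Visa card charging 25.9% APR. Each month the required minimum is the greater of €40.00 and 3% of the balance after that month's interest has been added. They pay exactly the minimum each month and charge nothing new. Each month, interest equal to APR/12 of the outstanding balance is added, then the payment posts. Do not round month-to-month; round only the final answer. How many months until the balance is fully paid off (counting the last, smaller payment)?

375 months

Monthly rate r = 25.9%/12 = 2.15833% = 0.0215833.
While 3% of the post-interest balance exceeds €40.00, each month B ← (B·(1+r))·(1 − 0.03), i.e. B shrinks by the factor (1+r)·0.97 = 0.99094.
This holds for months 1–318. Entering month 319 the balance is €1,300.03; 3% of the post-interest balance is now below €40.00, so the flat €40.00 minimum applies from here.
From month 319 a fixed €40.00 at rate r clears €1,300.03 in 57 more payments. Total: 318 + 57 = 375 months.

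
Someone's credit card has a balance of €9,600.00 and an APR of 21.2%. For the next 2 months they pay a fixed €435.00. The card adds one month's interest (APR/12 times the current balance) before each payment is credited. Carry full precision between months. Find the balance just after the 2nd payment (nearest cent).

Monthly rate r = 21.2%/12 = 1.76667% = 0.0176667.
Each month: B ← B·(1+r) − €435.00.
Month 1: interest €169.60; balance after payment €9,334.60.
Month 2: interest €164.91; balance after payment €9,064.51.

€9,064.51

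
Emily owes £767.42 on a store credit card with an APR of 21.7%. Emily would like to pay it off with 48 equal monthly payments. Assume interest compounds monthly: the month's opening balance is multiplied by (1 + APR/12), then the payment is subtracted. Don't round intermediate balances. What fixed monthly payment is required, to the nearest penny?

£24.05

Monthly rate r = 21.7%/12 = 1.80833% = 0.0180833.
Level-payment amortization: P = B₀·r / (1 − (1+r)^(−n)) = 767.42·0.0180833 / (1 − 1.01808^(−48)).
Denominator 1 − (1+r)^(−48) = 0.576941657.
P = 13.8775 / 0.576941657 ≈ 24.05.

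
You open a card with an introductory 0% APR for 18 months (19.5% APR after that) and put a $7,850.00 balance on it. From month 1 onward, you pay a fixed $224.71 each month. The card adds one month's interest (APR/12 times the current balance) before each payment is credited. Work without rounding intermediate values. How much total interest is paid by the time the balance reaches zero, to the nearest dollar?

$681

Promo months 1–18 at r₀ = 0%/12 = 0; months 19+ at r₁ = 19.5%/12 = 0.01625.
After month 18 (no interest yet): B = $7,850.00 − 18·$224.71 = $3,805.22.
Then at r₁ with $224.71/mo: n₂ = −ln(1 − r₁·B/P)/ln(1+r₁) ≈ 19.97 → 20 more payments.
Total paid = 37·$224.71 + $216.95 = $8,531.22; interest = $8,531.22 − $7,850.00 = $681.22.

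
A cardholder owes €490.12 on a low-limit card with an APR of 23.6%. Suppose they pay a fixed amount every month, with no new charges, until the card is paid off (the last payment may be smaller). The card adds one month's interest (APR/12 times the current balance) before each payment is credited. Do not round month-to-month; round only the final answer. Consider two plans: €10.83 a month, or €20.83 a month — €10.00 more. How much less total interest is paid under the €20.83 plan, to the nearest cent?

Monthly rate r = 23.6%/12 = 1.96667% = 0.0196667.
At €10.83/mo: n = ⌈−ln(1 − rB₀/P)/ln(1+r)⌉ = 114 payments (last €3.80); total interest = total paid − €490.12 = €737.47.
At €20.83/mo: 32 payments (last €18.78); total interest €174.39.
Interest saved = €737.47 − €174.39 = €563.08.

€563.08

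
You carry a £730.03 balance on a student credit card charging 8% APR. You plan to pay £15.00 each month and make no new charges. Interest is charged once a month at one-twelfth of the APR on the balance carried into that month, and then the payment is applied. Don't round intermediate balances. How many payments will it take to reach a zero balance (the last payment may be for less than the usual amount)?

Monthly rate r = 8%/12 = 0.666667% = 0.00666667.
Recurrence: B ← B·(1+r) − £15.00.
Month 1: interest £4.87; balance after payment £719.90.
Month 2: interest £4.80; balance after payment £709.70.
Closed form: n = −ln(1 − rB₀/P)/ln(1+r) = −ln(0.67554)/ln(1.00667) ≈ 59.032, so the balance reaches zero during payment 60.

60 payments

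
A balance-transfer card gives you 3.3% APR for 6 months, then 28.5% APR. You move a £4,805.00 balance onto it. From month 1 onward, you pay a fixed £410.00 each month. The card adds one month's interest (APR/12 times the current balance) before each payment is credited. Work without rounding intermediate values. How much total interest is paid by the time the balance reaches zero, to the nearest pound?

£280

Promo months 1–6 at r₀ = 3.3%/12 = 0.00275; months 7+ at r₁ = 28.5%/12 = 0.02375.
After month 6: iterate B ← B·(1+r₀) − £410.00 for 6 months → £2,407.85.
Then at r₁ with £410.00/mo: n₂ = −ln(1 − r₁·B/P)/ln(1+r₁) ≈ 6.40 → 7 more payments.
Total paid = 12·£410.00 + £165.06 = £5,085.06; interest = £5,085.06 − £4,805.00 = £280.06.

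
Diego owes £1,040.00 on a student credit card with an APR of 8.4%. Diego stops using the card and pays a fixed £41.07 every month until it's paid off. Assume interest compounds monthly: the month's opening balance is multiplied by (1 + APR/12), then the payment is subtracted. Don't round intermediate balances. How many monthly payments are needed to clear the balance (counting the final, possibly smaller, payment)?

Monthly rate r = 8.4%/12 = 0.7% = 0.007.
Recurrence: B ← B·(1+r) − £41.07.
Month 1: interest £7.28; balance after payment £1,006.21.
Month 2: interest £7.04; balance after payment £972.18.
Closed form: n = −ln(1 − rB₀/P)/ln(1+r) = −ln(0.82274)/ln(1.007) ≈ 27.971, so the balance reaches zero during payment 28.

28 months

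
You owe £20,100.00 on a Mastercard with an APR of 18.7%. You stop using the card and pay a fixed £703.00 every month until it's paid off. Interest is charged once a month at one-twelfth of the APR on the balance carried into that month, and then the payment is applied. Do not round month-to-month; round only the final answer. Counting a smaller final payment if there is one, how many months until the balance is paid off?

Monthly rate r = 18.7%/12 = 1.55833% = 0.0155833.
Recurrence: B ← B·(1+r) − £703.00.
Month 1: interest £313.22; balance after payment £19,710.22.
Month 2: interest £307.15; balance after payment £19,314.38.
Closed form: n = −ln(1 − rB₀/P)/ln(1+r) = −ln(0.55445)/ln(1.01558) ≈ 38.141, so the balance reaches zero during payment 39.

39 months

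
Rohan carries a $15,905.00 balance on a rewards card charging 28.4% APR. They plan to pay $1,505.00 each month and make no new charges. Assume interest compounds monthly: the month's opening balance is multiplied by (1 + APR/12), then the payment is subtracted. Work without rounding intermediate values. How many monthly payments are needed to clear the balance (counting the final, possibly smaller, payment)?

Monthly rate r = 28.4%/12 = 2.36667% = 0.0236667.
Recurrence: B ← B·(1+r) − $1,505.00.
Month 1: interest $376.42; balance after payment $14,776.42.
Month 2: interest $349.71; balance after payment $13,621.13.
Closed form: n = −ln(1 − rB₀/P)/ln(1+r) = −ln(0.74989)/ln(1.02367) ≈ 12.305, so the balance reaches zero during payment 13.

13 months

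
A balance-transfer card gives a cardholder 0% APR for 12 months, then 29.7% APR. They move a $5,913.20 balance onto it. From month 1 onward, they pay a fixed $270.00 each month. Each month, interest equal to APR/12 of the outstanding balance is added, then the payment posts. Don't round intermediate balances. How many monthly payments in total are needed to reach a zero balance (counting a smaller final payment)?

24 payments

Promo months 1–12 at r₀ = 0%/12 = 0; months 13+ at r₁ = 29.7%/12 = 0.02475.
After month 12 (no interest yet): B = $5,913.20 − 12·$270.00 = $2,673.20.
Then at r₁ with $270.00/mo: n₂ = −ln(1 − r₁·B/P)/ln(1+r₁) ≈ 11.50 → 12 more payments.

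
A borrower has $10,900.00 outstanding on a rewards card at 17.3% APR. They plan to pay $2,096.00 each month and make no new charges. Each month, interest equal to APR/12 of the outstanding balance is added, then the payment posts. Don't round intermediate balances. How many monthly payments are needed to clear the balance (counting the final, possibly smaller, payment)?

6 months

Monthly rate r = 17.3%/12 = 1.44167% = 0.0144167.
Recurrence: B ← B·(1+r) − $2,096.00.
Month 1: interest $157.14; balance after payment $8,961.14.
Month 2: interest $129.19; balance after payment $6,994.33.
Month 3: interest $100.83; balance after payment $4,999.17.
Month 4: interest $72.07; balance after payment $2,975.24.
Month 5: interest $42.89; balance after payment $922.13.
Month 6: interest $13.29; balance after payment $0.00.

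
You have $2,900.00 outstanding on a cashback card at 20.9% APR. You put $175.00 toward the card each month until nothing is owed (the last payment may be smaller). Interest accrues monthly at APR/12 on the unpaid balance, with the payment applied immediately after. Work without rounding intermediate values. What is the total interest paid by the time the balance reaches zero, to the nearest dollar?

$552

Monthly rate r = 20.9%/12 = 1.74167% = 0.0174167.
Payoff takes n = ⌈−ln(1 − rB₀/P)/ln(1+r)⌉ = ⌈19.723⌉ = 20 payments; the last is $126.78.
Total paid = 19·$175.00 + $126.78 = $3,451.78.
Total interest = total paid − principal = $3,451.78 − $2,900.00 = $551.78.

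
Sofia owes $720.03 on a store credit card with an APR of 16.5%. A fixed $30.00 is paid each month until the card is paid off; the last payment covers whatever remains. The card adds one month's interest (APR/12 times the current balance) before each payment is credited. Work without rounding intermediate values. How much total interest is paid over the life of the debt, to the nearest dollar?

$160

Monthly rate r = 16.5%/12 = 1.375% = 0.01375.
Payoff takes n = ⌈−ln(1 − rB₀/P)/ln(1+r)⌉ = ⌈29.327⌉ = 30 payments; the last is $9.85.
Total paid = 29·$30.00 + $9.85 = $879.85.
Total interest = total paid − principal = $879.85 − $720.03 = $159.82.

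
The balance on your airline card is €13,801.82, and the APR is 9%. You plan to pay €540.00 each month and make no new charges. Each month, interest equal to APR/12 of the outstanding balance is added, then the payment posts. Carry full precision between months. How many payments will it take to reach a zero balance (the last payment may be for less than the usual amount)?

Monthly rate r = 9%/12 = 0.75% = 0.0075.
Recurrence: B ← B·(1+r) − €540.00.
Month 1: interest €103.51; balance after payment €13,365.33.
Month 2: interest €100.24; balance after payment €12,925.57.
Closed form: n = −ln(1 − rB₀/P)/ln(1+r) = −ln(0.80831)/ln(1.0075) ≈ 28.481, so the balance reaches zero during payment 29.

29 payments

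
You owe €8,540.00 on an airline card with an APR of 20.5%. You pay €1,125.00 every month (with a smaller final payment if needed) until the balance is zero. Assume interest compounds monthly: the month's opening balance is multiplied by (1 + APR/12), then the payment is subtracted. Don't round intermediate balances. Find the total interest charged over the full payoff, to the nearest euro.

€686

Monthly rate r = 20.5%/12 = 1.70833% = 0.0170833.
Payoff takes n = ⌈−ln(1 − rB₀/P)/ln(1+r)⌉ = ⌈8.200⌉ = 9 payments; the last is €226.25.
Total paid = 8·€1,125.00 + €226.25 = €9,226.25.
Total interest = total paid − principal = €9,226.25 − €8,540.00 = €686.25.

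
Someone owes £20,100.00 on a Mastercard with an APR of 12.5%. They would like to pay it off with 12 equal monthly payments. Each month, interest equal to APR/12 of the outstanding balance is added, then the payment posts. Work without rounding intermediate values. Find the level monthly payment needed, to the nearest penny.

Monthly rate r = 12.5%/12 = 1.04167% = 0.0104167.
Level-payment amortization: P = B₀·r / (1 − (1+r)^(−n)) = 20100.00·0.0104167 / (1 − 1.01042^(−12)).
Denominator 1 − (1+r)^(−12) = 0.11693233.
P = 209.375 / 0.11693233 ≈ 1790.57.

£1,790.57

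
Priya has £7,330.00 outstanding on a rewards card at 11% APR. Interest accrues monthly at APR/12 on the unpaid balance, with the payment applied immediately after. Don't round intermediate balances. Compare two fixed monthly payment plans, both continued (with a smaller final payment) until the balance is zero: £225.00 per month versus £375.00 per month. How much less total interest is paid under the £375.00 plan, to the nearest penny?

£631.89

Monthly rate r = 11%/12 = 0.916667% = 0.00916667.
At £225.00/mo: n = ⌈−ln(1 − rB₀/P)/ln(1+r)⌉ = 39 payments (last £196.70); total interest = total paid − £7,330.00 = £1,416.70.
At £375.00/mo: 22 payments (last £239.81); total interest £784.81.
Interest saved = £1,416.70 − £784.81 = £631.89.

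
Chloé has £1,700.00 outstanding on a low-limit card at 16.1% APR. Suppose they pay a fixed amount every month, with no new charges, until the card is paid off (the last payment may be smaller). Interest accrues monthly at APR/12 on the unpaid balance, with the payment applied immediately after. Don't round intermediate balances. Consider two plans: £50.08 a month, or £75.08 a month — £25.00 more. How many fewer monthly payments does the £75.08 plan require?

Monthly rate r = 16.1%/12 = 1.34167% = 0.0134167.
At £50.08/mo: n = ⌈−ln(1 − rB₀/P)/ln(1+r)⌉ = 46 payments (last £30.28); total interest = total paid − £1,700.00 = £583.88.
At £75.08/mo: 28 payments (last £12.79); total interest £339.95.
Payments saved = 46 − 28 = 18.

18 fewer payments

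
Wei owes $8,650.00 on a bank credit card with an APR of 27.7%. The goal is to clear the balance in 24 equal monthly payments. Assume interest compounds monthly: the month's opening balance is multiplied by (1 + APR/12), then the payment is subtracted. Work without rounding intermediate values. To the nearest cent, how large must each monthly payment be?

$473.46

Monthly rate r = 27.7%/12 = 2.30833% = 0.0230833.
Level-payment amortization: P = B₀·r / (1 − (1+r)^(−n)) = 8650.00·0.0230833 / (1 − 1.02308^(−24)).
Denominator 1 − (1+r)^(−24) = 0.421723206.
P = 199.671 / 0.421723206 ≈ 473.46.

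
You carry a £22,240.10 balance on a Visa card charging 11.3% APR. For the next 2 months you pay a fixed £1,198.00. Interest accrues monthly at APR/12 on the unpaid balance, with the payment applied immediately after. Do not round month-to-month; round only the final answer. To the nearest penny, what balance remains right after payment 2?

Monthly rate r = 11.3%/12 = 0.941667% = 0.00941667.
Each month: B ← B·(1+r) − £1,198.00.
Month 1: interest £209.43; balance after payment £21,251.53.
Month 2: interest £200.12; balance after payment £20,253.65.

£20,253.65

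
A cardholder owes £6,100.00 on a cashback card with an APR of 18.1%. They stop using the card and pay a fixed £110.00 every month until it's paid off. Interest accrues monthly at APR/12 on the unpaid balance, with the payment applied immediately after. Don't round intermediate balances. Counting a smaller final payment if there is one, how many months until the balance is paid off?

Monthly rate r = 18.1%/12 = 1.50833% = 0.0150833.
Recurrence: B ← B·(1+r) − £110.00.
Month 1: interest £92.01; balance after payment £6,082.01.
Month 2: interest £91.74; balance after payment £6,063.75.
Closed form: n = −ln(1 − rB₀/P)/ln(1+r) = −ln(0.16356)/ln(1.01508) ≈ 120.941, so the balance reaches zero during payment 121.

121 payments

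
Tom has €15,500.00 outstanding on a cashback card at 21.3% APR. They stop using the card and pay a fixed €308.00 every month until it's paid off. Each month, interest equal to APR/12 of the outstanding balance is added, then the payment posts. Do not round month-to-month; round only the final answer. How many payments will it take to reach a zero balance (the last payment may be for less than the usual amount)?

128 payments

Monthly rate r = 21.3%/12 = 1.775% = 0.01775.
Recurrence: B ← B·(1+r) − €308.00.
Month 1: interest €275.13; balance after payment €15,467.12.
Month 2: interest €274.54; balance after payment €15,433.67.
Closed form: n = −ln(1 − rB₀/P)/ln(1+r) = −ln(0.10674)/ln(1.01775) ≈ 127.165, so the balance reaches zero during payment 128.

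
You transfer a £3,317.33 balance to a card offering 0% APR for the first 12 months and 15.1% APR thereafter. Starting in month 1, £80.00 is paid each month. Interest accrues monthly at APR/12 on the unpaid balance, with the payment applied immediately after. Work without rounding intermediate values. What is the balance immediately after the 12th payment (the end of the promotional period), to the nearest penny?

£2,357.33

Promo months 1–12 at r₀ = 0%/12 = 0; months 13+ at r₁ = 15.1%/12 = 0.0125833.
After month 12 (no interest yet): B = £3,317.33 − 12·£80.00 = £2,357.33.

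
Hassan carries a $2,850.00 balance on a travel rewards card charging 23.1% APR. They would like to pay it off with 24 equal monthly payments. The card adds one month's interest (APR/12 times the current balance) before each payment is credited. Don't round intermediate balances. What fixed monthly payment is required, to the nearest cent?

Monthly rate r = 23.1%/12 = 1.925% = 0.01925.
Level-payment amortization: P = B₀·r / (1 − (1+r)^(−n)) = 2850.00·0.01925 / (1 − 1.01925^(−24)).
Denominator 1 − (1+r)^(−24) = 0.367205469.
P = 54.8625 / 0.367205469 ≈ 149.41.

$149.41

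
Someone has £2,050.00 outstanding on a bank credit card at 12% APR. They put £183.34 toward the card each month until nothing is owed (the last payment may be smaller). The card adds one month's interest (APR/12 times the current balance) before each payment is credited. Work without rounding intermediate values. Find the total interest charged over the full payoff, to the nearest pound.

£135

Monthly rate r = 12%/12 = 1% = 0.01.
Payoff takes n = ⌈−ln(1 − rB₀/P)/ln(1+r)⌉ = ⌈11.917⌉ = 12 payments; the last is £168.12.
Total paid = 11·£183.34 + £168.12 = £2,184.86.
Total interest = total paid − principal = £2,184.86 − £2,050.00 = £134.86.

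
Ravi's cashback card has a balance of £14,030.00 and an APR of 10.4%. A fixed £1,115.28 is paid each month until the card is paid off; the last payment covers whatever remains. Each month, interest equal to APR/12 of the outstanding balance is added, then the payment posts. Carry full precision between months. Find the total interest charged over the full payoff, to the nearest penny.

Monthly rate r = 10.4%/12 = 0.866667% = 0.00866667.
Payoff takes n = ⌈−ln(1 − rB₀/P)/ln(1+r)⌉ = ⌈13.378⌉ = 14 payments; the last is £422.15.
Total paid = 13·£1,115.28 + £422.15 = £14,920.79.
Total interest = total paid − principal = £14,920.79 − £14,030.00 = £890.79.

£890.79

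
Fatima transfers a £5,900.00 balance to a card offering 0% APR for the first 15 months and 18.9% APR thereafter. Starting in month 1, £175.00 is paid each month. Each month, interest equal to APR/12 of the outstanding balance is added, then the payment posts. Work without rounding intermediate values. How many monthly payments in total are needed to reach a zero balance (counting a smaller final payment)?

38 months

Promo months 1–15 at r₀ = 0%/12 = 0; months 16+ at r₁ = 18.9%/12 = 0.01575.
After month 15 (no interest yet): B = £5,900.00 − 15·£175.00 = £3,275.00.
Then at r₁ with £175.00/mo: n₂ = −ln(1 − r₁·B/P)/ln(1+r₁) ≈ 22.35 → 23 more payments.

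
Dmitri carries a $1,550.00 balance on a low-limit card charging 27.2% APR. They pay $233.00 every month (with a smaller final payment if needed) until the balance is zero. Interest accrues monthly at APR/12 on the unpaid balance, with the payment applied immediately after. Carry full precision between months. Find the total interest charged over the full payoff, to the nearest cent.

$149.63

Monthly rate r = 27.2%/12 = 2.26667% = 0.0226667.
Payoff takes n = ⌈−ln(1 − rB₀/P)/ln(1+r)⌉ = ⌈7.292⌉ = 8 payments; the last is $68.63.
Total paid = 7·$233.00 + $68.63 = $1,699.63.
Total interest = total paid − principal = $1,699.63 − $1,550.00 = $149.63.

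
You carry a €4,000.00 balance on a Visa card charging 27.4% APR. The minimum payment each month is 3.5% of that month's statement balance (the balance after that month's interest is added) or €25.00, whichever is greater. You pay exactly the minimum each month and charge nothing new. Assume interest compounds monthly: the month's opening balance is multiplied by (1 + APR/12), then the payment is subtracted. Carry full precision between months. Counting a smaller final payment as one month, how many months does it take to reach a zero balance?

Monthly rate r = 27.4%/12 = 2.28333% = 0.0228333.
While 3.5% of the post-interest balance exceeds €25.00, each month B ← (B·(1+r))·(1 − 0.035), i.e. B shrinks by the factor (1+r)·0.965 = 0.98703.
This holds for months 1–134. Entering month 135 the balance is €695.94; 3.5% of the post-interest balance is now below €25.00, so the flat €25.00 minimum applies from here.
From month 135 a fixed €25.00 at rate r clears €695.94 in 45 more payments. Total: 134 + 45 = 179 months.

179 months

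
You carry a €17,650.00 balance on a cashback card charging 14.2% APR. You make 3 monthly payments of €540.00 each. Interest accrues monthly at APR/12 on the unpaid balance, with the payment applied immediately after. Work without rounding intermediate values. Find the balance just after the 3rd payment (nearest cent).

Monthly rate r = 14.2%/12 = 1.18333% = 0.0118333.
Each month: B ← B·(1+r) − €540.00.
Month 1: interest €208.86; balance after payment €17,318.86.
Month 2: interest €204.94; balance after payment €16,983.80.
Month 3: interest €200.97; balance after payment €16,644.77.

€16,644.77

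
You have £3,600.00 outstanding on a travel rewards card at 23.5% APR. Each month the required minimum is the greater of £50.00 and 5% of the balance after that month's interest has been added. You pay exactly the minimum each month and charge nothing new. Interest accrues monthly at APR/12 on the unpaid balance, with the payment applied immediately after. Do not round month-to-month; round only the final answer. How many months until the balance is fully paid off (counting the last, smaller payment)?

66 months

Monthly rate r = 23.5%/12 = 1.95833% = 0.0195833.
While 5% of the post-interest balance exceeds £50.00, each month B ← (B·(1+r))·(1 − 0.05), i.e. B shrinks by the factor (1+r)·0.95 = 0.9686.
This holds for months 1–41. Entering month 42 the balance is £973.42; 5% of the post-interest balance is now below £50.00, so the flat £50.00 minimum applies from here.
From month 42 a fixed £50.00 at rate r clears £973.42 in 25 more payments. Total: 41 + 25 = 66 months.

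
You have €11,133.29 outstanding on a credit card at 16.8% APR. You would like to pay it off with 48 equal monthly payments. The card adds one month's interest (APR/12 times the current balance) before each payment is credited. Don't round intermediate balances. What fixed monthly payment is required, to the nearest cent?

€320.10

Monthly rate r = 16.8%/12 = 1.4% = 0.014.
Level-payment amortization: P = B₀·r / (1 − (1+r)^(−n)) = 11133.29·0.014 / (1 − 1.014^(−48)).
Denominator 1 − (1+r)^(−48) = 0.486928182.
P = 155.866 / 0.486928182 ≈ 320.10.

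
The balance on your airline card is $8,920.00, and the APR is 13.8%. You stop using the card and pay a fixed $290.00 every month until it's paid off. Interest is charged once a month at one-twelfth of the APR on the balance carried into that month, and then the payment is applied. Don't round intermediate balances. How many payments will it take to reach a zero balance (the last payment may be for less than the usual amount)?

39 months

Monthly rate r = 13.8%/12 = 1.15% = 0.0115.
Recurrence: B ← B·(1+r) − $290.00.
Month 1: interest $102.58; balance after payment $8,732.58.
Month 2: interest $100.42; balance after payment $8,543.00.
Closed form: n = −ln(1 − rB₀/P)/ln(1+r) = −ln(0.64628)/ln(1.0115) ≈ 38.177, so the balance reaches zero during payment 39.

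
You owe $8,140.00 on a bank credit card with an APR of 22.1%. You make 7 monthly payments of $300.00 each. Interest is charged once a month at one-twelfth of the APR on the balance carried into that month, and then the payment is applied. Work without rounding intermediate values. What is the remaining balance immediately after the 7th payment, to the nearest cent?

$7,029.52

Monthly rate r = 22.1%/12 = 1.84167% = 0.0184167.
Each month: B ← B·(1+r) − $300.00.
Month 1: interest $149.91; balance after payment $7,989.91.
Month 2: interest $147.15; balance after payment $7,837.06.
Month 3: interest $144.33; balance after payment $7,681.39.
Month 4: interest $141.47; balance after payment $7,522.86.
Month 5: interest $138.55; balance after payment $7,361.40.
Month 6: interest $135.57; balance after payment $7,196.98.
Month 7: interest $132.54; balance after payment $7,029.52.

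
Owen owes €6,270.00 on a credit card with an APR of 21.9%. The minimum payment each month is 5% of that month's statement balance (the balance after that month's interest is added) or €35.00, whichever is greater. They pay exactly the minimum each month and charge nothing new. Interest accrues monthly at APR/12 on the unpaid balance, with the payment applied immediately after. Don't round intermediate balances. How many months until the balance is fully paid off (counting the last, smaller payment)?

Monthly rate r = 21.9%/12 = 1.825% = 0.01825.
While 5% of the post-interest balance exceeds €35.00, each month B ← (B·(1+r))·(1 − 0.05), i.e. B shrinks by the factor (1+r)·0.95 = 0.96734.
This holds for months 1–67. Entering month 68 the balance is €677.63; 5% of the post-interest balance is now below €35.00, so the flat €35.00 minimum applies from here.
From month 68 a fixed €35.00 at rate r clears €677.63 in 25 more payments. Total: 67 + 25 = 92 months.

92 months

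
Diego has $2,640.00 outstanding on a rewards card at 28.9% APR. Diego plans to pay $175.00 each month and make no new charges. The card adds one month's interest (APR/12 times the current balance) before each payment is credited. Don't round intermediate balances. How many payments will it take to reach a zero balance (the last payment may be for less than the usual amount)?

19 months

Monthly rate r = 28.9%/12 = 2.40833% = 0.0240833.
Recurrence: B ← B·(1+r) − $175.00.
Month 1: interest $63.58; balance after payment $2,528.58.
Month 2: interest $60.90; balance after payment $2,414.48.
Closed form: n = −ln(1 − rB₀/P)/ln(1+r) = −ln(0.63669)/ln(1.02408) ≈ 18.971, so the balance reaches zero during payment 19.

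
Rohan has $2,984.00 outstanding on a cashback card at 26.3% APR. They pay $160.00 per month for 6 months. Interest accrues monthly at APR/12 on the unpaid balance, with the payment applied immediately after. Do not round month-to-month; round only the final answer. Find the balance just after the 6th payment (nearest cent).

Monthly rate r = 26.3%/12 = 2.19167% = 0.0219167.
Each month: B ← B·(1+r) − $160.00.
Month 1: interest $65.40; balance after payment $2,889.40.
Month 2: interest $63.33; balance after payment $2,792.73.
Month 3: interest $61.21; balance after payment $2,693.93.
Month 4: interest $59.04; balance after payment $2,592.97.
Month 5: interest $56.83; balance after payment $2,489.80.
Month 6: interest $54.57; balance after payment $2,384.37.

$2,384.37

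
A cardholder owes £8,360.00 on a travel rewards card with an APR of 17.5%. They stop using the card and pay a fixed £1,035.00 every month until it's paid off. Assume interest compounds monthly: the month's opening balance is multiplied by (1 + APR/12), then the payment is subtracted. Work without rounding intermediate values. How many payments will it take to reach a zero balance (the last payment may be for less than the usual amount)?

9 payments

Monthly rate r = 17.5%/12 = 1.45833% = 0.0145833.
Recurrence: B ← B·(1+r) − £1,035.00.
Month 1: interest £121.92; balance after payment £7,446.92.
Month 2: interest £108.60; balance after payment £6,520.52.
Closed form: n = −ln(1 − rB₀/P)/ln(1+r) = −ln(0.88221)/ln(1.01458) ≈ 8.657, so the balance reaches zero during payment 9.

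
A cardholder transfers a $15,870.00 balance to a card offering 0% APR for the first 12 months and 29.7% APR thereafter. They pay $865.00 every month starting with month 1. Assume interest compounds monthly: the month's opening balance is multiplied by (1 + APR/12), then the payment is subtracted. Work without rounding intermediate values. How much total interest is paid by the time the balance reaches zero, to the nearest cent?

Promo months 1–12 at r₀ = 0%/12 = 0; months 13+ at r₁ = 29.7%/12 = 0.02475.
After month 12 (no interest yet): B = $15,870.00 − 12·$865.00 = $5,490.00.
Then at r₁ with $865.00/mo: n₂ = −ln(1 − r₁·B/P)/ln(1+r₁) ≈ 6.99 → 7 more payments.
Total paid = 18·$865.00 + $856.16 = $16,426.16; interest = $16,426.16 − $15,870.00 = $556.16.

$556.16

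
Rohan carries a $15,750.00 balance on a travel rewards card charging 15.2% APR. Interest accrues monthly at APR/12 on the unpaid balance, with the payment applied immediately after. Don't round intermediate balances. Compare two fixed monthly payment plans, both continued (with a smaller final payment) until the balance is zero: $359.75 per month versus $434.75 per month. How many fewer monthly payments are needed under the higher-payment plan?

16 fewer payments

Monthly rate r = 15.2%/12 = 1.26667% = 0.0126667.
At $359.75/mo: n = ⌈−ln(1 − rB₀/P)/ln(1+r)⌉ = 65 payments (last $88.99); total interest = total paid − $15,750.00 = $7,362.99.
At $434.75/mo: 49 payments (last $343.80); total interest $5,461.80.
Payments saved = 65 − 49 = 16.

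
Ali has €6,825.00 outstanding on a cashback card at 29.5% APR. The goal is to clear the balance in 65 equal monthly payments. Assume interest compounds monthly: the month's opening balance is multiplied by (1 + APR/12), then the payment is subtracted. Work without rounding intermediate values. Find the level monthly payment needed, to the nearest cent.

Monthly rate r = 29.5%/12 = 2.45833% = 0.0245833.
Level-payment amortization: P = B₀·r / (1 − (1+r)^(−n)) = 6825.00·0.0245833 / (1 − 1.02458^(−65)).
Denominator 1 − (1+r)^(−65) = 0.793734619.
P = 167.781 / 0.793734619 ≈ 211.38.

€211.38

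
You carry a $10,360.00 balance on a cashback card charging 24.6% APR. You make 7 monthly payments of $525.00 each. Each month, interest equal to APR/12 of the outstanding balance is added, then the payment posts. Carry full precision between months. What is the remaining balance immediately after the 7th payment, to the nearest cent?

$8,032.38

Monthly rate r = 24.6%/12 = 2.05% = 0.0205.
Each month: B ← B·(1+r) − $525.00.
Month 1: interest $212.38; balance after payment $10,047.38.
Month 2: interest $205.97; balance after payment $9,728.35.
Month 3: interest $199.43; balance after payment $9,402.78.
Month 4: interest $192.76; balance after payment $9,070.54.
Month 5: interest $185.95; balance after payment $8,731.49.
Month 6: interest $179.00; balance after payment $8,385.48.
Month 7: interest $171.90; balance after payment $8,032.38.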